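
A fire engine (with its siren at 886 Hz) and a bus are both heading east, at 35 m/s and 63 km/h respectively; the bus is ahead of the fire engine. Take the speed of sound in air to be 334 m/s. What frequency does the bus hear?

63 km/h = 17.5 m/s.
The bus is ahead, so the fire engine is moving toward it while the bus is moving away from the fire engine.
General Doppler shift: f' = f · (v − v_o)/(v − v_s).
f' = 886 × (334 − 17.5)/(334 − 35) = 886 × 316.5/299 ≈ 938 Hz.

938 Hz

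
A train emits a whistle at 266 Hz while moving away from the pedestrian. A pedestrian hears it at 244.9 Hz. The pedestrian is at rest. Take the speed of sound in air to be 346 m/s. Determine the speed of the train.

f' = f · v/(v + v_s) ⇒ v_s = v · |1 − f/f'|.
v_s = 346 × |1 − 266/244.9| = 346 × 0.08616 ≈ 30 m/s.

30 m/s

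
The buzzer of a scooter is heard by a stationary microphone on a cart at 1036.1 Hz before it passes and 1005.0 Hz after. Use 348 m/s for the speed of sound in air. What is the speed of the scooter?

5.3 m/s

f₁/f₂ = (v + v_s)/(v − v_s), so v_s = v · (f₁ − f₂)/(f₁ + f₂).
v_s = 348 × (1036.1 − 1005.0)/(1036.1 + 1005.0) = 348 × 31.1/2041.1 ≈ 5.3 m/s.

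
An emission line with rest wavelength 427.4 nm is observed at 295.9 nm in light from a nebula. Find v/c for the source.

λ'/λ₀ = 0.6923 < 1 (blueshift), so the source is approaching.
λ'/λ₀ = √((1 − β)/(1 + β)) for an approaching source ⇒ β = (1 − r²)/(1 + r²) with r = λ'/λ₀.
β = (1 − 0.4793)/(1 + 0.4793) ≈ 0.352.

0.352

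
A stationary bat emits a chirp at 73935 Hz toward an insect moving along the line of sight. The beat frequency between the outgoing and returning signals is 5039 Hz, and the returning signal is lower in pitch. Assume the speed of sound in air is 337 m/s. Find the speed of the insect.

11.9 m/s

Double Doppler shift off a moving reflector: f₂ = f₀ · (v + u)/(v − u) (u > 0 toward emitter).
Returning signal is lower, so f₂ = f₀ − Δf = 73935 − 5039 = 68896 Hz.
Rearranging, u = v · (f₂ − f₀)/(f₂ + f₀) = 337 × -5039/142831 ≈ -11.9 m/s.
So the insect is moving at 11.9 m/s away from the emitter.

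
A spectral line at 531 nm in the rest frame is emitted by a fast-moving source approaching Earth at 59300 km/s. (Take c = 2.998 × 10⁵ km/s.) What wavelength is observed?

β = v/c = 59300/299800 = 0.1978.
Relativistic Doppler for wavelength: λ' = λ₀ · √((1 − β)/(1 + β)).
λ' = 531 × √(0.8022/1.1978) = 531 × 0.81837 ≈ 434.6 nm.

434.6 nm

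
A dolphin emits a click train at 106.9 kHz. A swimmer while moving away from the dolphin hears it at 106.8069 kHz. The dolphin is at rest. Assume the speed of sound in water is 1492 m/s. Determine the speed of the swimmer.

f' = f · (v − v_o)/v ⇒ v_o = v · |f'/f − 1|.
v_o = 1492 × |106.8069/106.9 − 1| = 1492 × 0.0008709 ≈ 1.30 m/s.

1.30 m/s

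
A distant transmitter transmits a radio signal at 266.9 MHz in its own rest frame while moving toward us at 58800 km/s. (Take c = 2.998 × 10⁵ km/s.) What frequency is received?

β = v/c = 58800/299800 = 0.1961.
Relativistic Doppler for frequency: f' = f₀ · √((1 + β)/(1 − β)).
f' = 266.9 × √(1.1961/0.8039) = 266.9 × 1.21982 ≈ 325.6 MHz.

325.6 MHz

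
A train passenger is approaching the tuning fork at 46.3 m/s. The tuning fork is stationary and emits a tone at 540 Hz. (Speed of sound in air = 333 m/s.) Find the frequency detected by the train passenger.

Moving observer, stationary source: f' = f · (v + v_o)/v.
f' = 540 × (333 + 46.3)/333 = 540 × 379.3/333 ≈ 615 Hz.

615 Hz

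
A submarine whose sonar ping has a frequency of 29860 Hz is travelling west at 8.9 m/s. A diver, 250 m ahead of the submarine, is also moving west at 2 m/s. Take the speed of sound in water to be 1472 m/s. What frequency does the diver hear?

30001 Hz

The diver is ahead, so the submarine is moving toward it while the diver is moving away from the submarine.
General Doppler shift: f' = f · (v − v_o)/(v − v_s).
f' = 29860 × (1472 − 2)/(1472 − 8.9) = 29860 × 1470/1463.1 ≈ 30001 Hz.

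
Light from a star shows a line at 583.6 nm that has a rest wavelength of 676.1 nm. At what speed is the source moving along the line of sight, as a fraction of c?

0.146c

λ'/λ₀ = 0.8632 < 1 (blueshift), so the source is approaching.
λ'/λ₀ = √((1 − β)/(1 + β)) for an approaching source ⇒ β = (1 − r²)/(1 + r²) with r = λ'/λ₀.
β = (1 − 0.7451)/(1 + 0.7451) ≈ 0.146.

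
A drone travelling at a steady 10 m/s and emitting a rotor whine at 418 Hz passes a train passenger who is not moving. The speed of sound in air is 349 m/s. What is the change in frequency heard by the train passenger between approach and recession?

24.0 Hz

Approaching: f₁ = f · v/(v − v_s) = 418 × 349/339 ≈ 430.3 Hz.
Receding: f₂ = f · v/(v + v_s) = 418 × 349/359 ≈ 406.4 Hz.
Drop: f₁ − f₂ = 2f·v·v_s/(v² − v_s²) = 2 × 418 × 349 × 10/(349² − 10²) ≈ 24.0 Hz.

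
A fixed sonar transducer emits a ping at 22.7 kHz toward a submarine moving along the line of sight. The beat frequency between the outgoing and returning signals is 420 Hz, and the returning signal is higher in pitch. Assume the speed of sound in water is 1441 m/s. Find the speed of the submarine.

Double Doppler shift off a moving reflector: f₂ = f₀ · (v + u)/(v − u) (u > 0 toward emitter).
Returning signal is higher, so f₂ = f₀ + Δf = 22700 + 420 = 23120 Hz.
Rearranging, u = v · (f₂ − f₀)/(f₂ + f₀) = 1441 × 420/45820 ≈ 13.2 m/s.
So the submarine is moving at 13.2 m/s toward the emitter.

13.2 m/s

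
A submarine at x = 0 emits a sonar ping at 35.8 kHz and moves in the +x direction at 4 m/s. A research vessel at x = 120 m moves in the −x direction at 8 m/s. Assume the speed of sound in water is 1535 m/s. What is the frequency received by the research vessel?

36.1 kHz

The observer lies on the +x side, so the source is heading toward the observer and the observer is heading toward the source.
With source approaching and observer approaching, f' = f · (v + v_o)/(v − v_s).
f' = 35.8 × (1535 + 8)/(1535 − 4) = 35.8 × 1543/1531 ≈ 36.1 kHz.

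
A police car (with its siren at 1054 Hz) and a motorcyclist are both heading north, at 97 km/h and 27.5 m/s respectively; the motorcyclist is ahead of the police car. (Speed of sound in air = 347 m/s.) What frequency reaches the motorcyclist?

1052 Hz

97 km/h = 26.94 m/s.
The motorcyclist is ahead, so the police car is moving toward it while the motorcyclist is moving away from the police car.
With source approaching and observer receding, f' = f · (v − v_o)/(v − v_s).
f' = 1054 × (347 − 27.5)/(347 − 26.94) = 1054 × 319.5/320.06 ≈ 1052 Hz.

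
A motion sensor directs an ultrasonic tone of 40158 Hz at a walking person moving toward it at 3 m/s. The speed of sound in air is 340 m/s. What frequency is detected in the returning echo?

The walking person first receives the wave as a moving observer: f₁ = f₀ · (v + u)/v = 40158 × (340 + 3)/340 ≈ 40512 Hz.
The reflection then acts as a moving source: f₂ = f₁ · v/(v − u) ≈ 40873 Hz.

40873 Hz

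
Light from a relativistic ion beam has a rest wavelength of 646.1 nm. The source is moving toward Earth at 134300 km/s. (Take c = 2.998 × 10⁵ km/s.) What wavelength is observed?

398.9 nm

β = v/c = 134300/299800 = 0.4480.
Relativistic Doppler for wavelength: λ' = λ₀ · √((1 − β)/(1 + β)).
λ' = 646.1 × √(0.5520/1.4480) = 646.1 × 0.61745 ≈ 398.9 nm.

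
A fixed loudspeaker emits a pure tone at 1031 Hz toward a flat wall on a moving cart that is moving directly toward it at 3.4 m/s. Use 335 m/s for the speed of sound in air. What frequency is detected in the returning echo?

The flat wall on a moving cart first receives the wave as a moving observer: f₁ = f₀ · (v + u)/v = 1031 × (335 + 3.4)/335 ≈ 1041 Hz.
On reflection it acts as a source moving toward the stationary detector: f₂ = f₁ · v/(v − u) = 1041 × 335/331.6 ≈ 1052 Hz.
Equivalently f₂ = f₀ · (v + u)/(v − u).

1052 Hz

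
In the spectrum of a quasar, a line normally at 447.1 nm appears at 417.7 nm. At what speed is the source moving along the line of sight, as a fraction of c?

λ'/λ₀ = 0.9342 < 1 (blueshift), so the source is approaching.
λ'/λ₀ = √((1 − β)/(1 + β)) for an approaching source ⇒ β = (1 − r²)/(1 + r²) with r = λ'/λ₀.
β = (1 − 0.8728)/(1 + 0.8728) ≈ 0.068.

0.068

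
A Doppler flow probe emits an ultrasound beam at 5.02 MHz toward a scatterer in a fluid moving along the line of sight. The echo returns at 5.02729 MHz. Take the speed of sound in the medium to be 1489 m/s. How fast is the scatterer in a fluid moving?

1.08 m/s

Double Doppler shift off a moving reflector: f₂ = f₀ · (v + u)/(v − u) (u > 0 toward emitter).
Rearranging, u = v · (f₂ − f₀)/(f₂ + f₀) = 1489 × 0.00729/10.04729 ≈ 1.08 m/s.
So the scatterer in a fluid is moving at 1.08 m/s toward the emitter.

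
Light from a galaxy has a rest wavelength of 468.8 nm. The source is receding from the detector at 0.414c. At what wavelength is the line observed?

728.2 nm

Relativistic Doppler for wavelength: λ' = λ₀ · √((1 + β)/(1 − β)).
λ' = 468.8 × √(1.4140/0.5860) = 468.8 × 1.55337 ≈ 728.2 nm.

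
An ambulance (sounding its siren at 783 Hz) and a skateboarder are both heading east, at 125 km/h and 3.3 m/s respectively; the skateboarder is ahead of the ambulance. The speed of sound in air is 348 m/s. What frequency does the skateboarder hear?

125 km/h = 34.72 m/s.
The skateboarder is ahead, so the ambulance is moving toward it while the skateboarder is moving away from the ambulance.
Both move, so f' = f · (v − v_o)/(v − v_s).
f' = 783 × (348 − 3.3)/(348 − 34.72) = 783 × 344.7/313.28 ≈ 862 Hz.

862 Hz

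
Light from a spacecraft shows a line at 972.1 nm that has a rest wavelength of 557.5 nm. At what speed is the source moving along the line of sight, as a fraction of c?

0.505c

λ'/λ₀ = 1.7437 > 1 (redshift), so the source is receding.
λ'/λ₀ = √((1 + β)/(1 − β)) for a receding source ⇒ β = (r² − 1)/(r² + 1) with r = λ'/λ₀.
β = (3.0404 − 1)/(3.0404 + 1) ≈ 0.505.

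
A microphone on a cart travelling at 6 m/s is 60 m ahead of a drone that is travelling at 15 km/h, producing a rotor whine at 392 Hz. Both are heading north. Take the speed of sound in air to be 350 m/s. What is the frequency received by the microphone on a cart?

15 km/h = 4.167 m/s.
The microphone on a cart is ahead, so the drone is moving toward it while the microphone on a cart is moving away from the drone.
General Doppler shift: f' = f · (v − v_o)/(v − v_s).
f' = 392 × (350 − 6)/(350 − 4.167) = 392 × 344/345.83 ≈ 390 Hz.

390 Hz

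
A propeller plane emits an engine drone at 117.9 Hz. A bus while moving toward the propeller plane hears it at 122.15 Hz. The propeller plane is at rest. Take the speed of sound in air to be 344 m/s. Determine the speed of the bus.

f' = f · (v + v_o)/v ⇒ v_o = v · |f'/f − 1|.
v_o = 344 × |122.15/117.9 − 1| = 344 × 0.03605 ≈ 12.4 m/s.

12.4 m/s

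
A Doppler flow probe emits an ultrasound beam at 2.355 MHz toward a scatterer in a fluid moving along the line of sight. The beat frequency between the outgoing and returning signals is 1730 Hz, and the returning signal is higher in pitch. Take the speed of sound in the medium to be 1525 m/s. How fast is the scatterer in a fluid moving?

0.56 m/s

Double Doppler shift off a moving reflector: f₂ = f₀ · (v + u)/(v − u) (u > 0 toward emitter).
Returning signal is higher, so f₂ = f₀ + Δf = 2355000 + 1730 = 2356730 Hz.
Rearranging, u = v · (f₂ − f₀)/(f₂ + f₀) = 1525 × 1730/4711730 ≈ 0.56 m/s.
So the scatterer in a fluid is moving at 0.56 m/s toward the emitter.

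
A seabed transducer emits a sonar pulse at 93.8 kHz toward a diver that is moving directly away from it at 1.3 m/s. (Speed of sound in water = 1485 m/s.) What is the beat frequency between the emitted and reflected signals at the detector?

164 Hz

At the diver (a moving observer), f₁ = f₀ · (v − u)/v = 93.8 × 1483.7/1485 ≈ 93.7179 kHz.
The reflection then acts as a moving source: f₂ = f₁ · v/(v + u) ≈ 93.6359 kHz.
Beat frequency (with f₀ = 93800 Hz): |f₂ − f₀| = 2u·f₀/(v + u) = 2 × 1.3 × 93800/1486.3 ≈ 164 Hz.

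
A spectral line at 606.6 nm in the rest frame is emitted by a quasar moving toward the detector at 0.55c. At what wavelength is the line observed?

326.8 nm

Relativistic Doppler for wavelength: λ' = λ₀ · √((1 − β)/(1 + β)).
λ' = 606.6 × √(0.4500/1.5500) = 606.6 × 0.53882 ≈ 326.8 nm.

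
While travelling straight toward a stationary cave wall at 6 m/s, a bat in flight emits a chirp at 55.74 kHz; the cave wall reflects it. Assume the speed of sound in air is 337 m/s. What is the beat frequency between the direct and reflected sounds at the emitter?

2021 Hz

The cave wall receives the sound from a moving source: f₁ = f₀ · v/(v − v_e) = 55.74 × 337/331 ≈ 56.75 kHz.
On the return leg the bat in flight is a moving observer: f₂ = f₁ · (v + v_e)/v = 56.75 × 343/337 ≈ 57.76 kHz.
Equivalently f₂ = f₀ · (v + v_e)/(v − v_e).
Beat against the emitted tone (with f₀ = 55740 Hz): |f₂ − f₀| = 2v_e·f₀/(v − v_e) = 2 × 6 × 55740/331 ≈ 2021 Hz.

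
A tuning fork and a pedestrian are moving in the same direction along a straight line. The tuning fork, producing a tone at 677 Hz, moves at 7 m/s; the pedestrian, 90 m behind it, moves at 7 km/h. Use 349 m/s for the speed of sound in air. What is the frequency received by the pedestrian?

667 Hz

7 km/h = 1.944 m/s.
The pedestrian is behind, so the tuning fork is moving away from it while the pedestrian is moving toward the tuning fork.
General Doppler shift: f' = f · (v + v_o)/(v + v_s).
f' = 677 × (349 + 1.944)/(349 + 7) = 677 × 350.94/356 ≈ 667 Hz.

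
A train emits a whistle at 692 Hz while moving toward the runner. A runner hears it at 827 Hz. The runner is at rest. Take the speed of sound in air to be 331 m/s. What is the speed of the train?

54 m/s

f' = f · v/(v − v_s) ⇒ v_s = v · |1 − f/f'|.
v_s = 331 × |1 − 692/827| = 331 × 0.1632 ≈ 54 m/s.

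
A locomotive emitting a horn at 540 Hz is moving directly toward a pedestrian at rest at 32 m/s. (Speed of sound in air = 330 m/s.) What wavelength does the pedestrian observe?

55.2 cm

Moving source, stationary observer: f' = f · v/(v − v_s) since the source is approaching.
f' = 540 × 330/(330 − 32) ≈ 598 Hz.
λ' = v/f' = 330/597.987 ≈ 55.2 cm.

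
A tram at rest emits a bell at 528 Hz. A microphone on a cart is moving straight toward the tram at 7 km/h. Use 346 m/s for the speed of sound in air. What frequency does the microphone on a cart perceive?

7 km/h = 1.944 m/s.
Only the observer moves, toward the source, so f' = f · (v + v_o)/v.
f' = 528 × (346 + 1.944)/346 = 528 × 347.94/346 ≈ 531 Hz.

531 Hz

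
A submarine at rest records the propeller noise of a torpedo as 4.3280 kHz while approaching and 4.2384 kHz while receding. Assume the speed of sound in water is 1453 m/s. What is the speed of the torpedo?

f₁/f₂ = (v + v_s)/(v − v_s), so v_s = v · (f₁ − f₂)/(f₁ + f₂).
v_s = 1453 × (4.3280 − 4.2384)/(4.3280 + 4.2384) = 1453 × 0.0896/8.5664 ≈ 15.2 m/s.

15.2 m/s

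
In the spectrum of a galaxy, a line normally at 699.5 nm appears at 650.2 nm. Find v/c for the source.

0.073

λ'/λ₀ = 0.9295 < 1 (blueshift), so the source is approaching.
λ'/λ₀ = √((1 − β)/(1 + β)) for an approaching source ⇒ β = (1 − r²)/(1 + r²) with r = λ'/λ₀.
β = (1 − 0.8640)/(1 + 0.8640) ≈ 0.073.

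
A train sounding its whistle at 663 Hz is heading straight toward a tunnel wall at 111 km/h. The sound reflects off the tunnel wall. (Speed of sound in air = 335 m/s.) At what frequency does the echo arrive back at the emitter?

797 Hz

111 km/h = 30.83 m/s.
The tunnel wall receives the sound from a moving source: f₁ = f₀ · v/(v − v_e) = 663 × 335/304.17 ≈ 730 Hz.
On the return leg the train is a moving observer: f₂ = f₁ · (v + v_e)/v = 730 × 365.83/335 ≈ 797 Hz.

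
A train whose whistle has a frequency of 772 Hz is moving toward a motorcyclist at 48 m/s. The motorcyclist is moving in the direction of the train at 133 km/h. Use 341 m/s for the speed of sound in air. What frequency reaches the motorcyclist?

133 km/h = 36.94 m/s.
Both move, so f' = f · (v + v_o)/(v − v_s).
f' = 772 × (341 + 36.94)/(341 − 48) = 772 × 377.94/293 ≈ 996 Hz.

996 Hz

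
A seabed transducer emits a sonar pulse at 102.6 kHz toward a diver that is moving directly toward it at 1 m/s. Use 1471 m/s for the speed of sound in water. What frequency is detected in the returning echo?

At the diver (a moving observer), f₁ = f₀ · (v + u)/v = 102.6 × 1472/1471 ≈ 102.7 kHz.
On reflection it acts as a source moving toward the stationary detector: f₂ = f₁ · v/(v − u) = 102.7 × 1471/1470 ≈ 102.7 kHz.

102.7 kHz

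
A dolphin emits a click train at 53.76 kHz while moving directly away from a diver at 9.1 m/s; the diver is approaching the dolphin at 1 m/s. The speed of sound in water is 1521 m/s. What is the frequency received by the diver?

With source receding and observer approaching, f' = f · (v + v_o)/(v + v_s).
f' = 53.76 × (1521 + 1)/(1521 + 9.1) = 53.76 × 1522/1530.1 ≈ 53.5 kHz.

53.5 kHz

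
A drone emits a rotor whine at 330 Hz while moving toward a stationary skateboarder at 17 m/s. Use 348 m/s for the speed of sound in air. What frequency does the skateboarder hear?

Only the source moves, toward the listener, so f' = f · v/(v − v_s).
f' = 330 × 348/(348 − 17) = 330 × 348/331 ≈ 347 Hz.

347 Hz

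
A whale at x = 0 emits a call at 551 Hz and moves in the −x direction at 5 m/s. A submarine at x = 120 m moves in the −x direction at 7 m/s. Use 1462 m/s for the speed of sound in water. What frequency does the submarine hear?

552 Hz

The observer lies on the +x side, so the source is heading away from the observer and the observer is heading toward the source.
With source receding and observer approaching, f' = f · (v + v_o)/(v + v_s).
f' = 551 × (1462 + 7)/(1462 + 5) = 551 × 1469/1467 ≈ 552 Hz.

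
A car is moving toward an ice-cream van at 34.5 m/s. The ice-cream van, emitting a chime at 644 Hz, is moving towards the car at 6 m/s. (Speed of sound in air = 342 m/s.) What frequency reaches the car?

722 Hz

Both move, so f' = f · (v + v_o)/(v − v_s).
f' = 644 × (342 + 34.5)/(342 − 6) = 644 × 376.5/336 ≈ 722 Hz.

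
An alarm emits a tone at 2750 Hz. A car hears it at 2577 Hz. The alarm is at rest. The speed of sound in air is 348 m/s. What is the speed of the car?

f' < f, so the car is receding.
f' = f · (v − v_o)/v ⇒ v_o = v · |f'/f − 1|.
v_o = 348 × |2577/2750 − 1| = 348 × 0.06291 ≈ 21.9 m/s.

21.9 m/s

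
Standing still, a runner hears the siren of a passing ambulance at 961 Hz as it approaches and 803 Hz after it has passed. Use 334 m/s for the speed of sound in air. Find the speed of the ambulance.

f₁/f₂ = (v + v_s)/(v − v_s), so v_s = v · (f₁ − f₂)/(f₁ + f₂).
v_s = 334 × (961 − 803)/(961 + 803) = 334 × 158/1764 ≈ 30 m/s.

30 m/s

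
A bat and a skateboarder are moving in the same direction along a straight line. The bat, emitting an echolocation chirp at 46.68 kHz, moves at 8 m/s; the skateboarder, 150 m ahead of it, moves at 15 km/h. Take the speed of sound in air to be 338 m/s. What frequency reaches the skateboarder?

15 km/h = 4.167 m/s.
The skateboarder is ahead, so the bat is moving toward it while the skateboarder is moving away from the bat.
General Doppler shift: f' = f · (v − v_o)/(v − v_s).
f' = 46.68 × (338 − 4.167)/(338 − 8) = 46.68 × 333.83/330 ≈ 47.2 kHz.

47.2 kHz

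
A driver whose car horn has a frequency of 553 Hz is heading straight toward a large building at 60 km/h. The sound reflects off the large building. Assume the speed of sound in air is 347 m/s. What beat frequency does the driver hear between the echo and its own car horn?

55.8 Hz

60 km/h = 16.67 m/s.
The large building receives the sound from a moving source: f₁ = f₀ · v/(v − v_e) = 553 × 347/330.33 ≈ 580.9 Hz.
On the return leg the driver is a moving observer: f₂ = f₁ · (v + v_e)/v = 580.9 × 363.67/347 ≈ 608.8 Hz.
Beat against the emitted tone: |f₂ − f₀| = 2v_e·f₀/(v − v_e) = 2 × 16.67 × 553/330.33 ≈ 55.8 Hz.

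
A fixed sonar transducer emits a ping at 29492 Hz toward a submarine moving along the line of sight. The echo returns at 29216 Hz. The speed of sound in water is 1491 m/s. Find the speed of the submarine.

Double Doppler shift off a moving reflector: f₂ = f₀ · (v + u)/(v − u) (u > 0 toward emitter).
Rearranging, u = v · (f₂ − f₀)/(f₂ + f₀) = 1491 × -276/58708 ≈ -7.0 m/s.
So the submarine is moving at 7.0 m/s away from the emitter.

7.0 m/s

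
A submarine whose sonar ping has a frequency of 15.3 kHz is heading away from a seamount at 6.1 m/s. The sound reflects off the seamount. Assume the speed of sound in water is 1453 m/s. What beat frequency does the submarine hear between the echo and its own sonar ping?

128 Hz

The seamount receives the sound from a moving source: f₁ = f₀ · v/(v + v_e) = 15.3 × 1453/1459.1 ≈ 15.2360 kHz.
On the return leg the submarine is a moving observer: f₂ = f₁ · (v − v_e)/v = 15.2360 × 1446.9/1453 ≈ 15.1721 kHz.
Beat against the emitted tone (with f₀ = 15300 Hz): |f₂ − f₀| = 2v_e·f₀/(v + v_e) = 2 × 6.1 × 15300/1459.1 ≈ 128 Hz.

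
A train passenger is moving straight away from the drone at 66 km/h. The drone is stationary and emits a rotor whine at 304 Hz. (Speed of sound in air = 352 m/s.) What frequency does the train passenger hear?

288 Hz

66 km/h = 18.33 m/s.
Only the observer moves, away from the source, so f' = f · (v − v_o)/v.
f' = 304 × (352 − 18.33)/352 = 304 × 333.67/352 ≈ 288 Hz.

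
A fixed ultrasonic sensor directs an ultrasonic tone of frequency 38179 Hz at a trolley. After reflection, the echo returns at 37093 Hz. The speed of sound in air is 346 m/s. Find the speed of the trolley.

Double Doppler shift off a moving reflector: f₂ = f₀ · (v + u)/(v − u) (u > 0 toward emitter).
Rearranging, u = v · (f₂ − f₀)/(f₂ + f₀) = 346 × -1086/75272 ≈ -5.0 m/s.
So the trolley is moving at 5.0 m/s away from the emitter.

5.0 m/s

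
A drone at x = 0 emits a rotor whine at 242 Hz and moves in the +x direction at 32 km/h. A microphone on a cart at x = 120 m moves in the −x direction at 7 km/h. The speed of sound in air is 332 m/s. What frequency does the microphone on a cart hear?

250 Hz

32 km/h = 8.889 m/s; 7 km/h = 1.944 m/s.
The observer lies on the +x side, so the source is heading toward the observer and the observer is heading toward the source.
Both move, so f' = f · (v + v_o)/(v − v_s).
f' = 242 × (332 + 1.944)/(332 − 8.889) = 242 × 333.94/323.11 ≈ 250 Hz.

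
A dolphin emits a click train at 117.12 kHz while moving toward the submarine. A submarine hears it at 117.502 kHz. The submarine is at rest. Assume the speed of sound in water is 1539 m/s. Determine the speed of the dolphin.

5.0 m/s

f' = f · v/(v − v_s) ⇒ v_s = v · |1 − f/f'|.
v_s = 1539 × |1 − 117.12/117.502| = 1539 × 0.003251 ≈ 5.0 m/s.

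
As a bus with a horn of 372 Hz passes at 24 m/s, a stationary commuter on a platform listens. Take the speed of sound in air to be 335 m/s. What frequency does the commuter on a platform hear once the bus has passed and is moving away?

Receding: f₂ = f · v/(v + v_s) = 372 × 335/359 ≈ 347 Hz.

347 Hz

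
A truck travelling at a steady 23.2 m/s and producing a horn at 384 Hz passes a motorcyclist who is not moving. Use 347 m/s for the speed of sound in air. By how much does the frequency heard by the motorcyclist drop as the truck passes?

Approaching: f₁ = f · v/(v − v_s) = 384 × 347/323.8 ≈ 411.5 Hz.
Receding: f₂ = f · v/(v + v_s) = 384 × 347/370.2 ≈ 359.9 Hz.
Drop: f₁ − f₂ = 2f·v·v_s/(v² − v_s²) = 2 × 384 × 347 × 23.2/(347² − 23.2²) ≈ 51.6 Hz.

51.6 Hz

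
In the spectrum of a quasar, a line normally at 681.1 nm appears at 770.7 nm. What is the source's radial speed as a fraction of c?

λ'/λ₀ = 1.1316 > 1 (redshift), so the source is receding.
λ'/λ₀ = √((1 + β)/(1 − β)) for a receding source ⇒ β = (r² − 1)/(r² + 1) with r = λ'/λ₀.
β = (1.2804 − 1)/(1.2804 + 1) ≈ 0.123.

0.123c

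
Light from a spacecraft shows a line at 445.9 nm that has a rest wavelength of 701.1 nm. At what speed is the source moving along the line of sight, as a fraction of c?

0.424c

λ'/λ₀ = 0.6360 < 1 (blueshift), so the source is approaching.
λ'/λ₀ = √((1 − β)/(1 + β)) for an approaching source ⇒ β = (1 − r²)/(1 + r²) with r = λ'/λ₀.
β = (1 − 0.4045)/(1 + 0.4045) ≈ 0.424.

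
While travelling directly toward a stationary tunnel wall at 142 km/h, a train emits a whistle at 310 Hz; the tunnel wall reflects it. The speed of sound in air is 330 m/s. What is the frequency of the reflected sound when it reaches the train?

394 Hz

142 km/h = 39.44 m/s.
The tunnel wall receives the sound from a moving source: f₁ = f₀ · v/(v − v_e) = 310 × 330/290.56 ≈ 352 Hz.
On the return leg the train is a moving observer: f₂ = f₁ · (v + v_e)/v = 352 × 369.44/330 ≈ 394 Hz.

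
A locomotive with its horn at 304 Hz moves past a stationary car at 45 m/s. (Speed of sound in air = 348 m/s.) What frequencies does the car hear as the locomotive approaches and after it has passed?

349 Hz approaching; 269 Hz receding

Approaching: f₁ = f · v/(v − v_s) = 304 × 348/303 ≈ 349 Hz.
Receding: f₂ = f · v/(v + v_s) = 304 × 348/393 ≈ 269 Hz.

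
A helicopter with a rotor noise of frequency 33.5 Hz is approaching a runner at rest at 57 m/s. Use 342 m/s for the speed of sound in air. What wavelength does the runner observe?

With the source moving toward a stationary observer, f' = f · v/(v − v_s).
f' = 33.5 × 342/(342 − 57) ≈ 40.2 Hz.
λ' = v/f' = 342/40.2 ≈ 8.51 m.

8.51 m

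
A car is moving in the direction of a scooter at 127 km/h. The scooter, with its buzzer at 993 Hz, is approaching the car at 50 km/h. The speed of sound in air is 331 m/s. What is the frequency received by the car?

50 km/h = 13.89 m/s; 127 km/h = 35.28 m/s.
General Doppler shift: f' = f · (v + v_o)/(v − v_s).
f' = 993 × (331 + 35.28)/(331 − 13.89) = 993 × 366.28/317.11 ≈ 1147 Hz.

1147 Hz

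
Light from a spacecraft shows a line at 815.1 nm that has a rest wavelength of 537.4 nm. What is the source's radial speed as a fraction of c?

λ'/λ₀ = 1.5167 > 1 (redshift), so the source is receding.
λ'/λ₀ = √((1 + β)/(1 − β)) for a receding source ⇒ β = (r² − 1)/(r² + 1) with r = λ'/λ₀.
β = (2.3005 − 1)/(2.3005 + 1) ≈ 0.394.

0.394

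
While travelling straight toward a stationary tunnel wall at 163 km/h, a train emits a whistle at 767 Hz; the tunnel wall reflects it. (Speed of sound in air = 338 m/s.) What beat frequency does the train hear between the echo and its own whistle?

237 Hz

163 km/h = 45.28 m/s.
The tunnel wall receives the sound from a moving source: f₁ = f₀ · v/(v − v_e) = 767 × 338/292.72 ≈ 886 Hz.
On the return leg the train is a moving observer: f₂ = f₁ · (v + v_e)/v = 886 × 383.28/338 ≈ 1004 Hz.
Beat against the emitted tone: |f₂ − f₀| = 2v_e·f₀/(v − v_e) = 2 × 45.28 × 767/292.72 ≈ 237 Hz.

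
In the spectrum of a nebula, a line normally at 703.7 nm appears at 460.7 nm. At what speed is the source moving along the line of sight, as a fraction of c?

0.400c

λ'/λ₀ = 0.6547 < 1 (blueshift), so the source is approaching.
λ'/λ₀ = √((1 − β)/(1 + β)) for an approaching source ⇒ β = (1 − r²)/(1 + r²) with r = λ'/λ₀.
β = (1 − 0.4286)/(1 + 0.4286) ≈ 0.400.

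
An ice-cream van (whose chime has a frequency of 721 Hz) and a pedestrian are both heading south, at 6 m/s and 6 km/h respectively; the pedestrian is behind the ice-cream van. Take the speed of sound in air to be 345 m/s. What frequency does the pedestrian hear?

6 km/h = 1.667 m/s.
The pedestrian is behind, so the ice-cream van is moving away from it while the pedestrian is moving toward the ice-cream van.
With source receding and observer approaching, f' = f · (v + v_o)/(v + v_s).
f' = 721 × (345 + 1.667)/(345 + 6) = 721 × 346.67/351 ≈ 712 Hz.

712 Hz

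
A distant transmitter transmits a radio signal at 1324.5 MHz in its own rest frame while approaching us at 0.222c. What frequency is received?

Relativistic Doppler for frequency: f' = f₀ · √((1 + β)/(1 − β)).
f' = 1324.5 × √(1.2220/0.7780) = 1324.5 × 1.25327 ≈ 1660.0 MHz.

1660.0 MHz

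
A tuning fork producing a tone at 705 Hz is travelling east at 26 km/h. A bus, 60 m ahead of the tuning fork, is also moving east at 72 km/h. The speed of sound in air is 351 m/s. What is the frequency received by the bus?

26 km/h = 7.222 m/s; 72 km/h = 20 m/s.
The bus is ahead, so the tuning fork is moving toward it while the bus is moving away from the tuning fork.
General Doppler shift: f' = f · (v − v_o)/(v − v_s).
f' = 705 × (351 − 20)/(351 − 7.222) = 705 × 331/343.78 ≈ 679 Hz.

679 Hz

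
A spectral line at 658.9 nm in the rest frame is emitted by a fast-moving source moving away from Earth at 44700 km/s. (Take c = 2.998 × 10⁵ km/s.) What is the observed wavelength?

765.7 nm

β = v/c = 44700/299800 = 0.1491.
Relativistic Doppler for wavelength: λ' = λ₀ · √((1 + β)/(1 − β)).
λ' = 658.9 × √(1.1491/0.8509) = 658.9 × 1.16209 ≈ 765.7 nm.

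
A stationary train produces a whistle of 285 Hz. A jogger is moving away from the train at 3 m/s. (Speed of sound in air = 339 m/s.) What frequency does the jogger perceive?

Only the observer moves, away from the source, so f' = f · (v − v_o)/v.
f' = 285 × (339 − 3)/339 = 285 × 336/339 ≈ 282 Hz.

282 Hz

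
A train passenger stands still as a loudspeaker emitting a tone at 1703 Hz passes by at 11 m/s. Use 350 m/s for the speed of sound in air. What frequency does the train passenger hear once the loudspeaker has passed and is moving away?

Receding: f₂ = f · v/(v + v_s) = 1703 × 350/361 ≈ 1651 Hz.

1651 Hz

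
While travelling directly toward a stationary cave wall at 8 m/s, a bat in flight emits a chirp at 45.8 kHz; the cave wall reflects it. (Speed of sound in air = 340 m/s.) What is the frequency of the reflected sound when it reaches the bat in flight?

The cave wall receives the sound from a moving source: f₁ = f₀ · v/(v − v_e) = 45.8 × 340/332 ≈ 46.9 kHz.
On the return leg the bat in flight is a moving observer: f₂ = f₁ · (v + v_e)/v = 46.9 × 348/340 ≈ 48.0 kHz.
Equivalently f₂ = f₀ · (v + v_e)/(v − v_e).

48.0 kHz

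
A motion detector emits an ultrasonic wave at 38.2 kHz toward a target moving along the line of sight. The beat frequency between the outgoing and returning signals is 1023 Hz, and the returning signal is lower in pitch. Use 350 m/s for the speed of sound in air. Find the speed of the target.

Double Doppler shift off a moving reflector: f₂ = f₀ · (v + u)/(v − u) (u > 0 toward emitter).
Returning signal is lower, so f₂ = f₀ − Δf = 38200 − 1023 = 37177 Hz.
Rearranging, u = v · (f₂ − f₀)/(f₂ + f₀) = 350 × -1023/75377 ≈ -4.8 m/s.
So the target is moving at 4.8 m/s away from the emitter.

4.8 m/s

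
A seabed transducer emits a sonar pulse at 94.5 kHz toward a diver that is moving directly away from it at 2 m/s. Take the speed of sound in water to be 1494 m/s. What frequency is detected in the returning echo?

At the diver (a moving observer), f₁ = f₀ · (v − u)/v = 94.5 × 1492/1494 ≈ 94.4 kHz.
The reflection then acts as a moving source: f₂ = f₁ · v/(v + u) ≈ 94.2 kHz.

94.2 kHz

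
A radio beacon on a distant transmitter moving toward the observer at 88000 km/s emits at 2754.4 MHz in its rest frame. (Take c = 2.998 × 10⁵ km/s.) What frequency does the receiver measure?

3727.1 MHz

β = v/c = 88000/299800 = 0.2935.
Relativistic Doppler for frequency: f' = f₀ · √((1 + β)/(1 − β)).
f' = 2754.4 × √(1.2935/0.7065) = 2754.4 × 1.35313 ≈ 3727.1 MHz.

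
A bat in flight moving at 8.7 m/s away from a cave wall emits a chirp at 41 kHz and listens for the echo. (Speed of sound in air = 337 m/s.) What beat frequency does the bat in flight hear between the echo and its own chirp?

2064 Hz

The cave wall receives the sound from a moving source: f₁ = f₀ · v/(v + v_e) = 41 × 337/345.7 ≈ 39.97 kHz.
On the return leg the bat in flight is a moving observer: f₂ = f₁ · (v − v_e)/v = 39.97 × 328.3/337 ≈ 38.94 kHz.
Equivalently f₂ = f₀ · (v − v_e)/(v + v_e).
Beat against the emitted tone (with f₀ = 41000 Hz): |f₂ − f₀| = 2v_e·f₀/(v + v_e) = 2 × 8.7 × 41000/345.7 ≈ 2064 Hz.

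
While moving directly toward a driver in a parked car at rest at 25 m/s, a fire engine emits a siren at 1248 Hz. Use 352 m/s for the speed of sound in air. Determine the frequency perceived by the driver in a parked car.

1343 Hz

Only the source moves, toward the listener, so f' = f · v/(v − v_s).
f' = 1248 × 352/(352 − 25) = 1248 × 352/327 ≈ 1343 Hz.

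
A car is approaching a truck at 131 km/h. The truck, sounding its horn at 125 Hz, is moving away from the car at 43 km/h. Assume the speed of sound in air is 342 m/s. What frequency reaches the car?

134 Hz

43 km/h = 11.94 m/s; 131 km/h = 36.39 m/s.
Both move, so f' = f · (v + v_o)/(v + v_s).
f' = 125 × (342 + 36.39)/(342 + 11.94) = 125 × 378.39/353.94 ≈ 134 Hz.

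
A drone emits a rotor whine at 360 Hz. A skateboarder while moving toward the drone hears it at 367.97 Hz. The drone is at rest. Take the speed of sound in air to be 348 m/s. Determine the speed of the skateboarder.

f' = f · (v + v_o)/v ⇒ v_o = v · |f'/f − 1|.
v_o = 348 × |367.97/360 − 1| = 348 × 0.02214 ≈ 7.7 m/s.

7.7 m/s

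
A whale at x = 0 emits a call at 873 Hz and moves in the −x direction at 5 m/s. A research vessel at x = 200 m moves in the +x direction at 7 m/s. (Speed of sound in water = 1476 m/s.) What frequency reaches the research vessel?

866 Hz

The observer lies on the +x side, so the source is heading away from the observer and the observer is heading away from the source.
Both move, so f' = f · (v − v_o)/(v + v_s).
f' = 873 × (1476 − 7)/(1476 + 5) = 873 × 1469/1481 ≈ 866 Hz.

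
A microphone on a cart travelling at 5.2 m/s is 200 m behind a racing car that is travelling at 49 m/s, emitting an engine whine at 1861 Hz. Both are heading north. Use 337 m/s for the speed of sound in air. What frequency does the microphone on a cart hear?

The microphone on a cart is behind, so the racing car is moving away from it while the microphone on a cart is moving toward the racing car.
Both move, so f' = f · (v + v_o)/(v + v_s).
f' = 1861 × (337 + 5.2)/(337 + 49) = 1861 × 342.2/386 ≈ 1650 Hz.

1650 Hz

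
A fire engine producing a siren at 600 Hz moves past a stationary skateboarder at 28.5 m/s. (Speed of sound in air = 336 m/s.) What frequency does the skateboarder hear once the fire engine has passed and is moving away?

Receding: f₂ = f · v/(v + v_s) = 600 × 336/364.5 ≈ 553 Hz.

553 Hz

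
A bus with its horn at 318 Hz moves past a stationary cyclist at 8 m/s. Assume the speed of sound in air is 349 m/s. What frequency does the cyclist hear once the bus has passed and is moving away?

311 Hz

Receding: f₂ = f · v/(v + v_s) = 318 × 349/357 ≈ 311 Hz.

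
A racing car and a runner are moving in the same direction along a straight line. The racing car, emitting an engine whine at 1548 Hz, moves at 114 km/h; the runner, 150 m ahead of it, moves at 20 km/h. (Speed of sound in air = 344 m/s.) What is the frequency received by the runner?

114 km/h = 31.67 m/s; 20 km/h = 5.556 m/s.
The runner is ahead, so the racing car is moving toward it while the runner is moving away from the racing car.
With source approaching and observer receding, f' = f · (v − v_o)/(v − v_s).
f' = 1548 × (344 − 5.556)/(344 − 31.67) = 1548 × 338.44/312.33 ≈ 1677 Hz.

1677 Hz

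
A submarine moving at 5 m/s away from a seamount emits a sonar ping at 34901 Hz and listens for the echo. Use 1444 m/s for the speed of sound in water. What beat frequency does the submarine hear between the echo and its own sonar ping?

241 Hz

The seamount receives the sound from a moving source: f₁ = f₀ · v/(v + v_e) = 34901 × 1444/1449 ≈ 34781 Hz.
On the return leg the submarine is a moving observer: f₂ = f₁ · (v − v_e)/v = 34781 × 1439/1444 ≈ 34660 Hz.
Equivalently f₂ = f₀ · (v − v_e)/(v + v_e).
Beat against the emitted tone: |f₂ − f₀| = 2v_e·f₀/(v + v_e) = 2 × 5 × 34901/1449 ≈ 241 Hz.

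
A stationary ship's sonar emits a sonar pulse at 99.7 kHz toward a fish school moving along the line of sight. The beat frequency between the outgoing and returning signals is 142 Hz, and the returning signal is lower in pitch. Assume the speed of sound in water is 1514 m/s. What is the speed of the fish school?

Double Doppler shift off a moving reflector: f₂ = f₀ · (v + u)/(v − u) (u > 0 toward emitter).
Returning signal is lower, so f₂ = f₀ − Δf = 99700 − 142 = 99558 Hz.
Rearranging, u = v · (f₂ − f₀)/(f₂ + f₀) = 1514 × -142/199258 ≈ -1.08 m/s.
So the fish school is moving at 1.08 m/s away from the emitter.

1.08 m/s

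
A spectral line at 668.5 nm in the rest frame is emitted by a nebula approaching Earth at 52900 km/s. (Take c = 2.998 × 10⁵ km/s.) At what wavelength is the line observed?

559.3 nm

β = v/c = 52900/299800 = 0.1765.
Relativistic Doppler for wavelength: λ' = λ₀ · √((1 − β)/(1 + β)).
λ' = 668.5 × √(0.8235/1.1765) = 668.5 × 0.83668 ≈ 559.3 nm.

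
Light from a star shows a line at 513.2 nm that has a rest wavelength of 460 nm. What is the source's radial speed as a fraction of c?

λ'/λ₀ = 1.1157 > 1 (redshift), so the source is receding.
λ'/λ₀ = √((1 + β)/(1 − β)) for a receding source ⇒ β = (r² − 1)/(r² + 1) with r = λ'/λ₀.
β = (1.2447 − 1)/(1.2447 + 1) ≈ 0.109.

0.109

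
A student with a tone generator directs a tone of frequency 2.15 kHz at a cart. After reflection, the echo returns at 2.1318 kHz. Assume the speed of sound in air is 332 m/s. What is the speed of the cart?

Double Doppler shift off a moving reflector: f₂ = f₀ · (v + u)/(v − u) (u > 0 toward emitter).
Rearranging, u = v · (f₂ − f₀)/(f₂ + f₀) = 332 × -0.0182/4.2818 ≈ -1.41 m/s.
So the cart is moving at 1.41 m/s away from the emitter.

1.41 m/s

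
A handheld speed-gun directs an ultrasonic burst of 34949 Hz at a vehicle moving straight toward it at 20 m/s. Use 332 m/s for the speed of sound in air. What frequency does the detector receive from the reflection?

At the vehicle (a moving observer), f₁ = f₀ · (v + u)/v = 34949 × 352/332 ≈ 37054 Hz.
On reflection it acts as a source moving toward the stationary detector: f₂ = f₁ · v/(v − u) = 37054 × 332/312 ≈ 39430 Hz.

39430 Hz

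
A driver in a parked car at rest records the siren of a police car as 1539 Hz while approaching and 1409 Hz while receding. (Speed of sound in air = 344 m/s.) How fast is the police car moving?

15.2 m/s

f₁/f₂ = (v + v_s)/(v − v_s), so v_s = v · (f₁ − f₂)/(f₁ + f₂).
v_s = 344 × (1539 − 1409)/(1539 + 1409) = 344 × 130/2948 ≈ 15.2 m/s.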